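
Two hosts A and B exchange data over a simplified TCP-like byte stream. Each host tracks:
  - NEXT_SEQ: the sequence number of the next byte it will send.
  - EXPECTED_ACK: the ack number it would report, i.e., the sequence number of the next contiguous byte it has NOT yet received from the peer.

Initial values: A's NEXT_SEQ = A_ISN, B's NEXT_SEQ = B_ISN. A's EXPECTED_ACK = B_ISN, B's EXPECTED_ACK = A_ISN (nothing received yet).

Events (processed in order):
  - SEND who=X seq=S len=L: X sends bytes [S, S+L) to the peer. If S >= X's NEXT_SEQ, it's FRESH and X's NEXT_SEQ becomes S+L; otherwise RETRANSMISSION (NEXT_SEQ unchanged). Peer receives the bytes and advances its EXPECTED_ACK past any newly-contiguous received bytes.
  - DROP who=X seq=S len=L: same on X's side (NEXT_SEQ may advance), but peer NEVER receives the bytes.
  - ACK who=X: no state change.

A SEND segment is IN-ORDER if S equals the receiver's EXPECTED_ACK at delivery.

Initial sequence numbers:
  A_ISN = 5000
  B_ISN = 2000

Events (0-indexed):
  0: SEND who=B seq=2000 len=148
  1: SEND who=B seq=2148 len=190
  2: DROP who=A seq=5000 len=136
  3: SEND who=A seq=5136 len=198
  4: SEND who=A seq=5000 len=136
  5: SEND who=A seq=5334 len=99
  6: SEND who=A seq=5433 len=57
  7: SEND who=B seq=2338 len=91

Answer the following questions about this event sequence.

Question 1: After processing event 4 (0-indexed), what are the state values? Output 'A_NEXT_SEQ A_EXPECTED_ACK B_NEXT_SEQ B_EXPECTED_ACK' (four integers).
After event 0: A_seq=5000 A_ack=2148 B_seq=2148 B_ack=5000
After event 1: A_seq=5000 A_ack=2338 B_seq=2338 B_ack=5000
After event 2: A_seq=5136 A_ack=2338 B_seq=2338 B_ack=5000
After event 3: A_seq=5334 A_ack=2338 B_seq=2338 B_ack=5000
After event 4: A_seq=5334 A_ack=2338 B_seq=2338 B_ack=5334

5334 2338 2338 5334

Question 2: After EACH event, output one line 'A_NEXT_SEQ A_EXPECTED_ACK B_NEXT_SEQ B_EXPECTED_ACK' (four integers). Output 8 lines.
5000 2148 2148 5000
5000 2338 2338 5000
5136 2338 2338 5000
5334 2338 2338 5000
5334 2338 2338 5334
5433 2338 2338 5433
5490 2338 2338 5490
5490 2429 2429 5490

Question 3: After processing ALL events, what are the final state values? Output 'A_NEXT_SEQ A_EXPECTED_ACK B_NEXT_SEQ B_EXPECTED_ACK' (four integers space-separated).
Answer: 5490 2429 2429 5490

Derivation:
After event 0: A_seq=5000 A_ack=2148 B_seq=2148 B_ack=5000
After event 1: A_seq=5000 A_ack=2338 B_seq=2338 B_ack=5000
After event 2: A_seq=5136 A_ack=2338 B_seq=2338 B_ack=5000
After event 3: A_seq=5334 A_ack=2338 B_seq=2338 B_ack=5000
After event 4: A_seq=5334 A_ack=2338 B_seq=2338 B_ack=5334
After event 5: A_seq=5433 A_ack=2338 B_seq=2338 B_ack=5433
After event 6: A_seq=5490 A_ack=2338 B_seq=2338 B_ack=5490
After event 7: A_seq=5490 A_ack=2429 B_seq=2429 B_ack=5490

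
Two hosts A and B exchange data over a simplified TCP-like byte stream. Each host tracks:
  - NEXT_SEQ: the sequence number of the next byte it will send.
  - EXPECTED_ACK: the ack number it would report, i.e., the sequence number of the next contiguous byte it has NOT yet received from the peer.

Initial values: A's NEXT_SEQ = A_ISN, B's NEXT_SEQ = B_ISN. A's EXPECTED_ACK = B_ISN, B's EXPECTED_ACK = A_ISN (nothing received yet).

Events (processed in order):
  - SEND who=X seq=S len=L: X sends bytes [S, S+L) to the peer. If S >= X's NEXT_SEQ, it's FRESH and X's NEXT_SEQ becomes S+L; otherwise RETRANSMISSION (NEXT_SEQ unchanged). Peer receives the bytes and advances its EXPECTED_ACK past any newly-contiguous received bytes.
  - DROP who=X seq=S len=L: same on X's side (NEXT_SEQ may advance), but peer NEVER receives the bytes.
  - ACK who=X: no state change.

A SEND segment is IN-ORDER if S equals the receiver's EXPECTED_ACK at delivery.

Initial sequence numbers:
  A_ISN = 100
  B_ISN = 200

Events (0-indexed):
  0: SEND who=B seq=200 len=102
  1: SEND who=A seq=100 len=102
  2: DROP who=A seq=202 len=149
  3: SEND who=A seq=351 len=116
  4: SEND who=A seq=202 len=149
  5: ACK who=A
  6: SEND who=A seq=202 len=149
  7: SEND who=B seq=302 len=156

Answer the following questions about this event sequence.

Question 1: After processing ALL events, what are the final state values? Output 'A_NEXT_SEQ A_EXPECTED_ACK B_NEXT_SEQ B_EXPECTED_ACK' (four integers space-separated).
Answer: 467 458 458 467

Derivation:
After event 0: A_seq=100 A_ack=302 B_seq=302 B_ack=100
After event 1: A_seq=202 A_ack=302 B_seq=302 B_ack=202
After event 2: A_seq=351 A_ack=302 B_seq=302 B_ack=202
After event 3: A_seq=467 A_ack=302 B_seq=302 B_ack=202
After event 4: A_seq=467 A_ack=302 B_seq=302 B_ack=467
After event 5: A_seq=467 A_ack=302 B_seq=302 B_ack=467
After event 6: A_seq=467 A_ack=302 B_seq=302 B_ack=467
After event 7: A_seq=467 A_ack=458 B_seq=458 B_ack=467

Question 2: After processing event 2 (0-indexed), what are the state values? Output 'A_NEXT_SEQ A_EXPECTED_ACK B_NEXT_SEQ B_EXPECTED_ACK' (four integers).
After event 0: A_seq=100 A_ack=302 B_seq=302 B_ack=100
After event 1: A_seq=202 A_ack=302 B_seq=302 B_ack=202
After event 2: A_seq=351 A_ack=302 B_seq=302 B_ack=202

351 302 302 202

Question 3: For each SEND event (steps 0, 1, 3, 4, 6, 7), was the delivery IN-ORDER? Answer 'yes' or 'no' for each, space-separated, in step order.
Step 0: SEND seq=200 -> in-order
Step 1: SEND seq=100 -> in-order
Step 3: SEND seq=351 -> out-of-order
Step 4: SEND seq=202 -> in-order
Step 6: SEND seq=202 -> out-of-order
Step 7: SEND seq=302 -> in-order

Answer: yes yes no yes no yes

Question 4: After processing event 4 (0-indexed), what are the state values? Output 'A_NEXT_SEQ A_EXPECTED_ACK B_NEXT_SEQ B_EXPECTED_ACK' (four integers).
After event 0: A_seq=100 A_ack=302 B_seq=302 B_ack=100
After event 1: A_seq=202 A_ack=302 B_seq=302 B_ack=202
After event 2: A_seq=351 A_ack=302 B_seq=302 B_ack=202
After event 3: A_seq=467 A_ack=302 B_seq=302 B_ack=202
After event 4: A_seq=467 A_ack=302 B_seq=302 B_ack=467

467 302 302 467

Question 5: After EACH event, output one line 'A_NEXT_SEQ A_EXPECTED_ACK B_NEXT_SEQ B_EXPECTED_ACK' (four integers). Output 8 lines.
100 302 302 100
202 302 302 202
351 302 302 202
467 302 302 202
467 302 302 467
467 302 302 467
467 302 302 467
467 458 458 467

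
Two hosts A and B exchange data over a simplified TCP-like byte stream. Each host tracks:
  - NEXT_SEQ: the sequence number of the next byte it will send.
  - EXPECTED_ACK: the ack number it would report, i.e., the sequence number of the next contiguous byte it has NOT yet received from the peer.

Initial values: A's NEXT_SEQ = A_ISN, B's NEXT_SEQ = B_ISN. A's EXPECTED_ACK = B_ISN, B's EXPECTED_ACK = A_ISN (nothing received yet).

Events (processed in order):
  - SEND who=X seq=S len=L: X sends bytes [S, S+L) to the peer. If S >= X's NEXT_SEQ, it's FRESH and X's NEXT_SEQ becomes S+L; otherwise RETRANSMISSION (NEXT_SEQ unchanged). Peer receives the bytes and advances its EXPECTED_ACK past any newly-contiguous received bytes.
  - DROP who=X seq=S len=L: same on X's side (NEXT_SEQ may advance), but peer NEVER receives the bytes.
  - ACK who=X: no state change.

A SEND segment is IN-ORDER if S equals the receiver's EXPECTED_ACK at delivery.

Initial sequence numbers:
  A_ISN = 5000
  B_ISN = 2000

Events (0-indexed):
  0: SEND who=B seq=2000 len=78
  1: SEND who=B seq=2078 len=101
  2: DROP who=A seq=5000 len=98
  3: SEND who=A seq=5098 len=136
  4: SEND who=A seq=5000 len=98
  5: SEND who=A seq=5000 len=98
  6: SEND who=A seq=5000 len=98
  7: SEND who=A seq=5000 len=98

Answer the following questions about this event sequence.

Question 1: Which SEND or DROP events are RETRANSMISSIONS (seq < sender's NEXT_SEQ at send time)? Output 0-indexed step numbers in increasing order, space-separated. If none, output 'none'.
Answer: 4 5 6 7

Derivation:
Step 0: SEND seq=2000 -> fresh
Step 1: SEND seq=2078 -> fresh
Step 2: DROP seq=5000 -> fresh
Step 3: SEND seq=5098 -> fresh
Step 4: SEND seq=5000 -> retransmit
Step 5: SEND seq=5000 -> retransmit
Step 6: SEND seq=5000 -> retransmit
Step 7: SEND seq=5000 -> retransmit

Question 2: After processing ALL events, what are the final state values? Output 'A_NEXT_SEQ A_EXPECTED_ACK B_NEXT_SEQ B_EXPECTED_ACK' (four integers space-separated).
Answer: 5234 2179 2179 5234

Derivation:
After event 0: A_seq=5000 A_ack=2078 B_seq=2078 B_ack=5000
After event 1: A_seq=5000 A_ack=2179 B_seq=2179 B_ack=5000
After event 2: A_seq=5098 A_ack=2179 B_seq=2179 B_ack=5000
After event 3: A_seq=5234 A_ack=2179 B_seq=2179 B_ack=5000
After event 4: A_seq=5234 A_ack=2179 B_seq=2179 B_ack=5234
After event 5: A_seq=5234 A_ack=2179 B_seq=2179 B_ack=5234
After event 6: A_seq=5234 A_ack=2179 B_seq=2179 B_ack=5234
After event 7: A_seq=5234 A_ack=2179 B_seq=2179 B_ack=5234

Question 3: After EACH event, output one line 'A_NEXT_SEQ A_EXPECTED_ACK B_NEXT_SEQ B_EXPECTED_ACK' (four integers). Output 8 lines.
5000 2078 2078 5000
5000 2179 2179 5000
5098 2179 2179 5000
5234 2179 2179 5000
5234 2179 2179 5234
5234 2179 2179 5234
5234 2179 2179 5234
5234 2179 2179 5234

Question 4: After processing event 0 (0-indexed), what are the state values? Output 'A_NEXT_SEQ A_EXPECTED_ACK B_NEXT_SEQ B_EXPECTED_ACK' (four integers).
After event 0: A_seq=5000 A_ack=2078 B_seq=2078 B_ack=5000

5000 2078 2078 5000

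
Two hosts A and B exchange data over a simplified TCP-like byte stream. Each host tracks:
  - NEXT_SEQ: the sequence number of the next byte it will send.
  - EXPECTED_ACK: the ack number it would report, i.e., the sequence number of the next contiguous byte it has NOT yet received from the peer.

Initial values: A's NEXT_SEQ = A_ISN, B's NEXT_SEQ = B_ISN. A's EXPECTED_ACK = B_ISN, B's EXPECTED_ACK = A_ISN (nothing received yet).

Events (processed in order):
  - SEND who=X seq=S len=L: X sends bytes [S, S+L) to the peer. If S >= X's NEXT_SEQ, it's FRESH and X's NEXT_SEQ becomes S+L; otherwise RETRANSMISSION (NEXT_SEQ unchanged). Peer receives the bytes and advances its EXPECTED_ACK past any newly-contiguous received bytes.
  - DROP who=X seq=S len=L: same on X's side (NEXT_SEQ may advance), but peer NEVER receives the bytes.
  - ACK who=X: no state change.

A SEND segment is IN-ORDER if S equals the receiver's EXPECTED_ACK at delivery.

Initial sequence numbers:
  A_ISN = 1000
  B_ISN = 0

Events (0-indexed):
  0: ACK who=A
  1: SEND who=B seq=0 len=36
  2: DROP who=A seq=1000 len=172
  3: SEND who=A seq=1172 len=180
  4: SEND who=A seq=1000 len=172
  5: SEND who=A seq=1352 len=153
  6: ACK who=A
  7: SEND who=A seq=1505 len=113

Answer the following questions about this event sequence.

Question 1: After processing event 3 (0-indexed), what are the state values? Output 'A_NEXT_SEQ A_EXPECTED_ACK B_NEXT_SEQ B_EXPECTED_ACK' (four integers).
After event 0: A_seq=1000 A_ack=0 B_seq=0 B_ack=1000
After event 1: A_seq=1000 A_ack=36 B_seq=36 B_ack=1000
After event 2: A_seq=1172 A_ack=36 B_seq=36 B_ack=1000
After event 3: A_seq=1352 A_ack=36 B_seq=36 B_ack=1000

1352 36 36 1000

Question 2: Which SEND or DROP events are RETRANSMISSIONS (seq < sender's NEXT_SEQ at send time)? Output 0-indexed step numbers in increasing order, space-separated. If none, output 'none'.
Answer: 4

Derivation:
Step 1: SEND seq=0 -> fresh
Step 2: DROP seq=1000 -> fresh
Step 3: SEND seq=1172 -> fresh
Step 4: SEND seq=1000 -> retransmit
Step 5: SEND seq=1352 -> fresh
Step 7: SEND seq=1505 -> fresh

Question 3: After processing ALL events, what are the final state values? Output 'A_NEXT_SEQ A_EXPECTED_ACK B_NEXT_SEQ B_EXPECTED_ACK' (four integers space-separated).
After event 0: A_seq=1000 A_ack=0 B_seq=0 B_ack=1000
After event 1: A_seq=1000 A_ack=36 B_seq=36 B_ack=1000
After event 2: A_seq=1172 A_ack=36 B_seq=36 B_ack=1000
After event 3: A_seq=1352 A_ack=36 B_seq=36 B_ack=1000
After event 4: A_seq=1352 A_ack=36 B_seq=36 B_ack=1352
After event 5: A_seq=1505 A_ack=36 B_seq=36 B_ack=1505
After event 6: A_seq=1505 A_ack=36 B_seq=36 B_ack=1505
After event 7: A_seq=1618 A_ack=36 B_seq=36 B_ack=1618

Answer: 1618 36 36 1618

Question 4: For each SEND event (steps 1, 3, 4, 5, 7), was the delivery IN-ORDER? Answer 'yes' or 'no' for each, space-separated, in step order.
Answer: yes no yes yes yes

Derivation:
Step 1: SEND seq=0 -> in-order
Step 3: SEND seq=1172 -> out-of-order
Step 4: SEND seq=1000 -> in-order
Step 5: SEND seq=1352 -> in-order
Step 7: SEND seq=1505 -> in-order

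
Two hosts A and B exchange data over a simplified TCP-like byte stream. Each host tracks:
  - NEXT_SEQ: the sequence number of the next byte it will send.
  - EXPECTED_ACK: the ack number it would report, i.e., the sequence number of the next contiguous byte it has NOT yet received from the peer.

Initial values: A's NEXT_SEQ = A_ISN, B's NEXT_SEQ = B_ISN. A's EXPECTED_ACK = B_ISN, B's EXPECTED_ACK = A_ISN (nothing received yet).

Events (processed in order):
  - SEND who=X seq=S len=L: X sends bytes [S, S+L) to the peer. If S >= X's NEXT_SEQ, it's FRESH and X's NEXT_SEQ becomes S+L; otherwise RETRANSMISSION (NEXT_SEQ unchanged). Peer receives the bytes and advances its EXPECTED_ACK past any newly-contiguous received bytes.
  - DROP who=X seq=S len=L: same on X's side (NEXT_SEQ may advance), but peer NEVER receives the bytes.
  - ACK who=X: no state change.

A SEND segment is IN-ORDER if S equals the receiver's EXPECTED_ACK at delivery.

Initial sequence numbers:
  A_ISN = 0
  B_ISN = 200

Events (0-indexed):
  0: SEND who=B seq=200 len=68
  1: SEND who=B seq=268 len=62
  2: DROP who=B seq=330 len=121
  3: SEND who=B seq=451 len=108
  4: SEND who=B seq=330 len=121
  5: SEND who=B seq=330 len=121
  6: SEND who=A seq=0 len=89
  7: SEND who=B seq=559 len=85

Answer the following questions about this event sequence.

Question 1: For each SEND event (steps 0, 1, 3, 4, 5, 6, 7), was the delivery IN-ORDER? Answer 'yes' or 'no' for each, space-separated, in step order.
Step 0: SEND seq=200 -> in-order
Step 1: SEND seq=268 -> in-order
Step 3: SEND seq=451 -> out-of-order
Step 4: SEND seq=330 -> in-order
Step 5: SEND seq=330 -> out-of-order
Step 6: SEND seq=0 -> in-order
Step 7: SEND seq=559 -> in-order

Answer: yes yes no yes no yes yes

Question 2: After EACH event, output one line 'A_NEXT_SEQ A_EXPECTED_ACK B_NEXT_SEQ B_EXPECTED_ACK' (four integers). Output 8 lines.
0 268 268 0
0 330 330 0
0 330 451 0
0 330 559 0
0 559 559 0
0 559 559 0
89 559 559 89
89 644 644 89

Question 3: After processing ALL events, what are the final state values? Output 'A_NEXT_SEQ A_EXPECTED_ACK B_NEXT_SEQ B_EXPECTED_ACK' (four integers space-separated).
After event 0: A_seq=0 A_ack=268 B_seq=268 B_ack=0
After event 1: A_seq=0 A_ack=330 B_seq=330 B_ack=0
After event 2: A_seq=0 A_ack=330 B_seq=451 B_ack=0
After event 3: A_seq=0 A_ack=330 B_seq=559 B_ack=0
After event 4: A_seq=0 A_ack=559 B_seq=559 B_ack=0
After event 5: A_seq=0 A_ack=559 B_seq=559 B_ack=0
After event 6: A_seq=89 A_ack=559 B_seq=559 B_ack=89
After event 7: A_seq=89 A_ack=644 B_seq=644 B_ack=89

Answer: 89 644 644 89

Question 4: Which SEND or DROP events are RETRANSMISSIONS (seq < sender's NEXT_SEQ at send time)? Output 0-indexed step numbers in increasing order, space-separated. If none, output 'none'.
Answer: 4 5

Derivation:
Step 0: SEND seq=200 -> fresh
Step 1: SEND seq=268 -> fresh
Step 2: DROP seq=330 -> fresh
Step 3: SEND seq=451 -> fresh
Step 4: SEND seq=330 -> retransmit
Step 5: SEND seq=330 -> retransmit
Step 6: SEND seq=0 -> fresh
Step 7: SEND seq=559 -> fresh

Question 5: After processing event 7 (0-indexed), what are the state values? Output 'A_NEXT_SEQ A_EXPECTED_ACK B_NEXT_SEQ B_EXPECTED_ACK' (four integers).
After event 0: A_seq=0 A_ack=268 B_seq=268 B_ack=0
After event 1: A_seq=0 A_ack=330 B_seq=330 B_ack=0
After event 2: A_seq=0 A_ack=330 B_seq=451 B_ack=0
After event 3: A_seq=0 A_ack=330 B_seq=559 B_ack=0
After event 4: A_seq=0 A_ack=559 B_seq=559 B_ack=0
After event 5: A_seq=0 A_ack=559 B_seq=559 B_ack=0
After event 6: A_seq=89 A_ack=559 B_seq=559 B_ack=89
After event 7: A_seq=89 A_ack=644 B_seq=644 B_ack=89

89 644 644 89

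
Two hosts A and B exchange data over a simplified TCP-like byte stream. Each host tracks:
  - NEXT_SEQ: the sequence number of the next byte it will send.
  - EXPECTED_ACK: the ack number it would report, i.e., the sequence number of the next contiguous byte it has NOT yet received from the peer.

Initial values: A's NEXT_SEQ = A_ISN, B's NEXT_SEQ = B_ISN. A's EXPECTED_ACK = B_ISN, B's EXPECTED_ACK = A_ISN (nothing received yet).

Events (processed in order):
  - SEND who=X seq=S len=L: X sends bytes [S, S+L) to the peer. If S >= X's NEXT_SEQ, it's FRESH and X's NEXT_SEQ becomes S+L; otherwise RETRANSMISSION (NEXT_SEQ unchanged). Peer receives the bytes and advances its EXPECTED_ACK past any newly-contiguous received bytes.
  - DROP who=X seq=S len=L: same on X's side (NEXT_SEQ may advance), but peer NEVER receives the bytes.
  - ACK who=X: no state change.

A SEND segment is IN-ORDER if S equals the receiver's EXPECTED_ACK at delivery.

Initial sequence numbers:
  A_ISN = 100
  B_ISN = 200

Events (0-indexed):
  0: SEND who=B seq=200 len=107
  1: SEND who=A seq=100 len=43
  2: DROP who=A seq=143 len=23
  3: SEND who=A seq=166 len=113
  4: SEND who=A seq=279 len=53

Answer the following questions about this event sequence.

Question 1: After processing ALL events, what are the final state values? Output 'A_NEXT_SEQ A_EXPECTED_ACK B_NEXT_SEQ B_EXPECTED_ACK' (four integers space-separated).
After event 0: A_seq=100 A_ack=307 B_seq=307 B_ack=100
After event 1: A_seq=143 A_ack=307 B_seq=307 B_ack=143
After event 2: A_seq=166 A_ack=307 B_seq=307 B_ack=143
After event 3: A_seq=279 A_ack=307 B_seq=307 B_ack=143
After event 4: A_seq=332 A_ack=307 B_seq=307 B_ack=143

Answer: 332 307 307 143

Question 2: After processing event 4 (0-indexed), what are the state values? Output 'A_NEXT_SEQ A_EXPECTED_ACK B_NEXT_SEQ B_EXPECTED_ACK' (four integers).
After event 0: A_seq=100 A_ack=307 B_seq=307 B_ack=100
After event 1: A_seq=143 A_ack=307 B_seq=307 B_ack=143
After event 2: A_seq=166 A_ack=307 B_seq=307 B_ack=143
After event 3: A_seq=279 A_ack=307 B_seq=307 B_ack=143
After event 4: A_seq=332 A_ack=307 B_seq=307 B_ack=143

332 307 307 143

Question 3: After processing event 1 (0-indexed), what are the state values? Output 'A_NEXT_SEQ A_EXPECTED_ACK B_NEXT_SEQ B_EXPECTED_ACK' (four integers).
After event 0: A_seq=100 A_ack=307 B_seq=307 B_ack=100
After event 1: A_seq=143 A_ack=307 B_seq=307 B_ack=143

143 307 307 143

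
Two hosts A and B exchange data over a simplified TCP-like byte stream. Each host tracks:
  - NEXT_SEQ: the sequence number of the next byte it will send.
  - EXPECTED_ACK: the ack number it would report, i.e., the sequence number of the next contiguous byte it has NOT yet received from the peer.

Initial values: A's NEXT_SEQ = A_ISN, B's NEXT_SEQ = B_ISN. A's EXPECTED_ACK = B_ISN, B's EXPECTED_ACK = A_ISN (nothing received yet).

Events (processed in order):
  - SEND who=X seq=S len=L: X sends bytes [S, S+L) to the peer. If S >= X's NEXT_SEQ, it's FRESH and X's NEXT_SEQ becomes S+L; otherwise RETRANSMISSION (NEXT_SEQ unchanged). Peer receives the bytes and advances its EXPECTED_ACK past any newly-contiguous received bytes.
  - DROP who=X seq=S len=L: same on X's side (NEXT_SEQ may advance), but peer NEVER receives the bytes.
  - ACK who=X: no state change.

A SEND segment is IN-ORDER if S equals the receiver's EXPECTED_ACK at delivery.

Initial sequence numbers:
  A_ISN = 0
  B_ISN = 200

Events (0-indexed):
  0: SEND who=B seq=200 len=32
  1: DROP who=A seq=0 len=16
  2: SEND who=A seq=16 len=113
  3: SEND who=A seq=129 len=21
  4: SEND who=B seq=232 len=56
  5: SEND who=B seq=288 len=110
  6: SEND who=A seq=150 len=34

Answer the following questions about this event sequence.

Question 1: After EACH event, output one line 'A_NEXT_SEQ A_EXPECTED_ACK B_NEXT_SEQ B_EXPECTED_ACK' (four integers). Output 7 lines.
0 232 232 0
16 232 232 0
129 232 232 0
150 232 232 0
150 288 288 0
150 398 398 0
184 398 398 0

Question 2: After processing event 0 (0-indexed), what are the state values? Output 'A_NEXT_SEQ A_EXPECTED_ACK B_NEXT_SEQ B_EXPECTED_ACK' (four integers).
After event 0: A_seq=0 A_ack=232 B_seq=232 B_ack=0

0 232 232 0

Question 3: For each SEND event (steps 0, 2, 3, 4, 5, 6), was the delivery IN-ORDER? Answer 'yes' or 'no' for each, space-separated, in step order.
Step 0: SEND seq=200 -> in-order
Step 2: SEND seq=16 -> out-of-order
Step 3: SEND seq=129 -> out-of-order
Step 4: SEND seq=232 -> in-order
Step 5: SEND seq=288 -> in-order
Step 6: SEND seq=150 -> out-of-order

Answer: yes no no yes yes no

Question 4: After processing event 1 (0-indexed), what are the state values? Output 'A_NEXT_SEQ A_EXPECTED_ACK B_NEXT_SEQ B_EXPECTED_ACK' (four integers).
After event 0: A_seq=0 A_ack=232 B_seq=232 B_ack=0
After event 1: A_seq=16 A_ack=232 B_seq=232 B_ack=0

16 232 232 0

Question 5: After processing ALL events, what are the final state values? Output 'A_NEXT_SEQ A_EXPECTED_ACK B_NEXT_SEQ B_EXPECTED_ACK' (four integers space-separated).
After event 0: A_seq=0 A_ack=232 B_seq=232 B_ack=0
After event 1: A_seq=16 A_ack=232 B_seq=232 B_ack=0
After event 2: A_seq=129 A_ack=232 B_seq=232 B_ack=0
After event 3: A_seq=150 A_ack=232 B_seq=232 B_ack=0
After event 4: A_seq=150 A_ack=288 B_seq=288 B_ack=0
After event 5: A_seq=150 A_ack=398 B_seq=398 B_ack=0
After event 6: A_seq=184 A_ack=398 B_seq=398 B_ack=0

Answer: 184 398 398 0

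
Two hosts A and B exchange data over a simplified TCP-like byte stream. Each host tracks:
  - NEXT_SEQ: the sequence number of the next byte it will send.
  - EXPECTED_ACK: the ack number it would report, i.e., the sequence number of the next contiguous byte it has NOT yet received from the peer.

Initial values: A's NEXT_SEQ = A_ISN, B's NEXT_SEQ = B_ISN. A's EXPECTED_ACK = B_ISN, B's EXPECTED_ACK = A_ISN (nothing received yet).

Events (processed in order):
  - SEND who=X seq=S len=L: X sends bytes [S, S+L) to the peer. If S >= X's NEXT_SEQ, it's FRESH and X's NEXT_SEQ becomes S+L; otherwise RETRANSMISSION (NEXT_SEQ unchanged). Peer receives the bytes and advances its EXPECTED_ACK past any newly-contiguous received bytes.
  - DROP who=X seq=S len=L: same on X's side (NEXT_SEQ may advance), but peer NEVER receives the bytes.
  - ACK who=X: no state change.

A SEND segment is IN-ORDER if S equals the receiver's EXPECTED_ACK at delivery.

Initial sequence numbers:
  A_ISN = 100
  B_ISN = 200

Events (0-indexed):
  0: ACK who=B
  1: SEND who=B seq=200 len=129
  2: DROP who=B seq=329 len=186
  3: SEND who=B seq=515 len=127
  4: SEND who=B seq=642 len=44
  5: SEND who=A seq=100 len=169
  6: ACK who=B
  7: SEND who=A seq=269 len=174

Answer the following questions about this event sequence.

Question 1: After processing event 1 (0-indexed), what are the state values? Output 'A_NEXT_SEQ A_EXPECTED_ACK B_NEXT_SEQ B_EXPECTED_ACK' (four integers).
After event 0: A_seq=100 A_ack=200 B_seq=200 B_ack=100
After event 1: A_seq=100 A_ack=329 B_seq=329 B_ack=100

100 329 329 100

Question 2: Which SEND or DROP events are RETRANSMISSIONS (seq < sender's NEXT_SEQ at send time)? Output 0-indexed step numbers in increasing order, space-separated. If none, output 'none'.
Answer: none

Derivation:
Step 1: SEND seq=200 -> fresh
Step 2: DROP seq=329 -> fresh
Step 3: SEND seq=515 -> fresh
Step 4: SEND seq=642 -> fresh
Step 5: SEND seq=100 -> fresh
Step 7: SEND seq=269 -> fresh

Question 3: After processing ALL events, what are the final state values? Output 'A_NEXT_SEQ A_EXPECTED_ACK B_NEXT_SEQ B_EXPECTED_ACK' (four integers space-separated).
After event 0: A_seq=100 A_ack=200 B_seq=200 B_ack=100
After event 1: A_seq=100 A_ack=329 B_seq=329 B_ack=100
After event 2: A_seq=100 A_ack=329 B_seq=515 B_ack=100
After event 3: A_seq=100 A_ack=329 B_seq=642 B_ack=100
After event 4: A_seq=100 A_ack=329 B_seq=686 B_ack=100
After event 5: A_seq=269 A_ack=329 B_seq=686 B_ack=269
After event 6: A_seq=269 A_ack=329 B_seq=686 B_ack=269
After event 7: A_seq=443 A_ack=329 B_seq=686 B_ack=443

Answer: 443 329 686 443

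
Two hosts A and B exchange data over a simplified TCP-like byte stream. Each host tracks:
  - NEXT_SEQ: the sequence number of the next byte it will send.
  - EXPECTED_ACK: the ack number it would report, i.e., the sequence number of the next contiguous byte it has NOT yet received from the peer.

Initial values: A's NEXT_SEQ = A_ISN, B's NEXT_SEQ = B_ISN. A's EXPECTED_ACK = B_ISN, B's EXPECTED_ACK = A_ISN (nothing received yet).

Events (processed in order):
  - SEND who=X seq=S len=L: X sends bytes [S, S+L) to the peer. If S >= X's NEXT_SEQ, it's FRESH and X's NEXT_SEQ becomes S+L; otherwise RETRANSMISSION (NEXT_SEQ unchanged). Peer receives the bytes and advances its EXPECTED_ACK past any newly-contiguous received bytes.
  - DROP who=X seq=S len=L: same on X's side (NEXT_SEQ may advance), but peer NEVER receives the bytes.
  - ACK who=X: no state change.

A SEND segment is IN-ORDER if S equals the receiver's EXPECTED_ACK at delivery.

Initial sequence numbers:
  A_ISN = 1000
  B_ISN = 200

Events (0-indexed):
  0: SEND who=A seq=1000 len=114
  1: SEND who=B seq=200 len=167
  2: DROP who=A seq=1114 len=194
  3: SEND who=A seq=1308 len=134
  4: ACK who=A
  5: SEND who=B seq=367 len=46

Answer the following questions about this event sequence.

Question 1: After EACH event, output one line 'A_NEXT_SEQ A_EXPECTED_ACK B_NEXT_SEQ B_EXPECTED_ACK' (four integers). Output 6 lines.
1114 200 200 1114
1114 367 367 1114
1308 367 367 1114
1442 367 367 1114
1442 367 367 1114
1442 413 413 1114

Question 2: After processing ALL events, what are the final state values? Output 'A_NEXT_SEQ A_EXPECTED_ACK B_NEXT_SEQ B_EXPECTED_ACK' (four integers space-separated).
After event 0: A_seq=1114 A_ack=200 B_seq=200 B_ack=1114
After event 1: A_seq=1114 A_ack=367 B_seq=367 B_ack=1114
After event 2: A_seq=1308 A_ack=367 B_seq=367 B_ack=1114
After event 3: A_seq=1442 A_ack=367 B_seq=367 B_ack=1114
After event 4: A_seq=1442 A_ack=367 B_seq=367 B_ack=1114
After event 5: A_seq=1442 A_ack=413 B_seq=413 B_ack=1114

Answer: 1442 413 413 1114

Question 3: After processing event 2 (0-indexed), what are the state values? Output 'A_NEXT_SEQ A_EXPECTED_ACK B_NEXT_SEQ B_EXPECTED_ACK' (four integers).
After event 0: A_seq=1114 A_ack=200 B_seq=200 B_ack=1114
After event 1: A_seq=1114 A_ack=367 B_seq=367 B_ack=1114
After event 2: A_seq=1308 A_ack=367 B_seq=367 B_ack=1114

1308 367 367 1114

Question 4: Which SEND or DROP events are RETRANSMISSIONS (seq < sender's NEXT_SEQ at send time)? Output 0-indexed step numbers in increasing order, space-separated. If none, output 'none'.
Answer: none

Derivation:
Step 0: SEND seq=1000 -> fresh
Step 1: SEND seq=200 -> fresh
Step 2: DROP seq=1114 -> fresh
Step 3: SEND seq=1308 -> fresh
Step 5: SEND seq=367 -> fresh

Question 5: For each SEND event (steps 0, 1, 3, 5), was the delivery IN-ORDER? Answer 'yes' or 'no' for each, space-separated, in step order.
Step 0: SEND seq=1000 -> in-order
Step 1: SEND seq=200 -> in-order
Step 3: SEND seq=1308 -> out-of-order
Step 5: SEND seq=367 -> in-order

Answer: yes yes no yes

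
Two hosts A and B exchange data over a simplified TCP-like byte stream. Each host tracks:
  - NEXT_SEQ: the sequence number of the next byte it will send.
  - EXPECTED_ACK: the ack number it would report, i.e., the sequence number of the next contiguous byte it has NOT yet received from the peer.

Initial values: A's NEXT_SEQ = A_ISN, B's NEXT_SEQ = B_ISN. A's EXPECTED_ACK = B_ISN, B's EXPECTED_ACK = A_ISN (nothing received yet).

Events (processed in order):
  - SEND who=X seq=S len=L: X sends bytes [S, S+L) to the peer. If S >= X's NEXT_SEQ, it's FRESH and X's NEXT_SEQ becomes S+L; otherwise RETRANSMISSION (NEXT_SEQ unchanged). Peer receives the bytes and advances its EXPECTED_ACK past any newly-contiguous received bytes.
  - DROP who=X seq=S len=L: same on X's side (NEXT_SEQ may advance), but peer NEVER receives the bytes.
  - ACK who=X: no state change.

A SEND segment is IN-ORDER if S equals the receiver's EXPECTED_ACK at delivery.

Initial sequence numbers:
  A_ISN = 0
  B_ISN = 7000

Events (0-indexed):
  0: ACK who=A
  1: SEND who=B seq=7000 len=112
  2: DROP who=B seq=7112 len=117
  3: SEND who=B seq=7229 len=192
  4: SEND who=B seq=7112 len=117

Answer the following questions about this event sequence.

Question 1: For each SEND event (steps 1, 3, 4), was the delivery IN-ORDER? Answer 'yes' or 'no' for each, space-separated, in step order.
Step 1: SEND seq=7000 -> in-order
Step 3: SEND seq=7229 -> out-of-order
Step 4: SEND seq=7112 -> in-order

Answer: yes no yes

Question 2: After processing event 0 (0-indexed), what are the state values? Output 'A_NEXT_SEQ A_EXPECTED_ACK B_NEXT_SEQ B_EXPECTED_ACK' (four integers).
After event 0: A_seq=0 A_ack=7000 B_seq=7000 B_ack=0

0 7000 7000 0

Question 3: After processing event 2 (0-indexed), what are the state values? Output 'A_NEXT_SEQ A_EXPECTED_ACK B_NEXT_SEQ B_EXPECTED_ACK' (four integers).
After event 0: A_seq=0 A_ack=7000 B_seq=7000 B_ack=0
After event 1: A_seq=0 A_ack=7112 B_seq=7112 B_ack=0
After event 2: A_seq=0 A_ack=7112 B_seq=7229 B_ack=0

0 7112 7229 0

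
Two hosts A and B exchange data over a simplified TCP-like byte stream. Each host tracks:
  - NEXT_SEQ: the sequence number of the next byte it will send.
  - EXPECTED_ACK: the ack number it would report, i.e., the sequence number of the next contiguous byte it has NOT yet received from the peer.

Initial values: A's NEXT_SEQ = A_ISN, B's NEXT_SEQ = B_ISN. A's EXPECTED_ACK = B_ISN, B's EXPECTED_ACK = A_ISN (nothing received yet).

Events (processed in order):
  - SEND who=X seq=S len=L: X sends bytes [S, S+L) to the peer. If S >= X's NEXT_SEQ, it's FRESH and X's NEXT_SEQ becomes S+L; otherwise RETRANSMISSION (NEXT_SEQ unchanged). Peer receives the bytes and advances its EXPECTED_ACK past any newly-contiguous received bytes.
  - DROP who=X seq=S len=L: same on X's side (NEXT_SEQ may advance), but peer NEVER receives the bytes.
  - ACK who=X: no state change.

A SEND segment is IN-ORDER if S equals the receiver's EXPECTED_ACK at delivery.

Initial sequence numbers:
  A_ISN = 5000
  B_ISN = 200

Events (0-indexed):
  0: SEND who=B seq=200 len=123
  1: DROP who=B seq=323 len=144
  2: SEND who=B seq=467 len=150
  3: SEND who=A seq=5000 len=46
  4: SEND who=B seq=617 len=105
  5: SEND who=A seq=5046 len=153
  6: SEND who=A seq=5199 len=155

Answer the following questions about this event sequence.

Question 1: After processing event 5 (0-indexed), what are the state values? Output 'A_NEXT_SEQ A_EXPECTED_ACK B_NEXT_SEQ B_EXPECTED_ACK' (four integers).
After event 0: A_seq=5000 A_ack=323 B_seq=323 B_ack=5000
After event 1: A_seq=5000 A_ack=323 B_seq=467 B_ack=5000
After event 2: A_seq=5000 A_ack=323 B_seq=617 B_ack=5000
After event 3: A_seq=5046 A_ack=323 B_seq=617 B_ack=5046
After event 4: A_seq=5046 A_ack=323 B_seq=722 B_ack=5046
After event 5: A_seq=5199 A_ack=323 B_seq=722 B_ack=5199

5199 323 722 5199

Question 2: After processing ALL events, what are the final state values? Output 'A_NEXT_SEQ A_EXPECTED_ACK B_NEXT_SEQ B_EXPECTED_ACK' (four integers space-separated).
Answer: 5354 323 722 5354

Derivation:
After event 0: A_seq=5000 A_ack=323 B_seq=323 B_ack=5000
After event 1: A_seq=5000 A_ack=323 B_seq=467 B_ack=5000
After event 2: A_seq=5000 A_ack=323 B_seq=617 B_ack=5000
After event 3: A_seq=5046 A_ack=323 B_seq=617 B_ack=5046
After event 4: A_seq=5046 A_ack=323 B_seq=722 B_ack=5046
After event 5: A_seq=5199 A_ack=323 B_seq=722 B_ack=5199
After event 6: A_seq=5354 A_ack=323 B_seq=722 B_ack=5354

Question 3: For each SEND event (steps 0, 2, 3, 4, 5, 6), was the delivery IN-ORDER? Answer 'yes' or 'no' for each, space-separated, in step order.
Answer: yes no yes no yes yes

Derivation:
Step 0: SEND seq=200 -> in-order
Step 2: SEND seq=467 -> out-of-order
Step 3: SEND seq=5000 -> in-order
Step 4: SEND seq=617 -> out-of-order
Step 5: SEND seq=5046 -> in-order
Step 6: SEND seq=5199 -> in-order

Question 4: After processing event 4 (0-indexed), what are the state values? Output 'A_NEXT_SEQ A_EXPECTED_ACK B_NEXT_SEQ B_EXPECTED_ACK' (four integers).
After event 0: A_seq=5000 A_ack=323 B_seq=323 B_ack=5000
After event 1: A_seq=5000 A_ack=323 B_seq=467 B_ack=5000
After event 2: A_seq=5000 A_ack=323 B_seq=617 B_ack=5000
After event 3: A_seq=5046 A_ack=323 B_seq=617 B_ack=5046
After event 4: A_seq=5046 A_ack=323 B_seq=722 B_ack=5046

5046 323 722 5046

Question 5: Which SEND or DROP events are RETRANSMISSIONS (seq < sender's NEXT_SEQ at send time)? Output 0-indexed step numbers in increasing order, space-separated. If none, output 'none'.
Answer: none

Derivation:
Step 0: SEND seq=200 -> fresh
Step 1: DROP seq=323 -> fresh
Step 2: SEND seq=467 -> fresh
Step 3: SEND seq=5000 -> fresh
Step 4: SEND seq=617 -> fresh
Step 5: SEND seq=5046 -> fresh
Step 6: SEND seq=5199 -> fresh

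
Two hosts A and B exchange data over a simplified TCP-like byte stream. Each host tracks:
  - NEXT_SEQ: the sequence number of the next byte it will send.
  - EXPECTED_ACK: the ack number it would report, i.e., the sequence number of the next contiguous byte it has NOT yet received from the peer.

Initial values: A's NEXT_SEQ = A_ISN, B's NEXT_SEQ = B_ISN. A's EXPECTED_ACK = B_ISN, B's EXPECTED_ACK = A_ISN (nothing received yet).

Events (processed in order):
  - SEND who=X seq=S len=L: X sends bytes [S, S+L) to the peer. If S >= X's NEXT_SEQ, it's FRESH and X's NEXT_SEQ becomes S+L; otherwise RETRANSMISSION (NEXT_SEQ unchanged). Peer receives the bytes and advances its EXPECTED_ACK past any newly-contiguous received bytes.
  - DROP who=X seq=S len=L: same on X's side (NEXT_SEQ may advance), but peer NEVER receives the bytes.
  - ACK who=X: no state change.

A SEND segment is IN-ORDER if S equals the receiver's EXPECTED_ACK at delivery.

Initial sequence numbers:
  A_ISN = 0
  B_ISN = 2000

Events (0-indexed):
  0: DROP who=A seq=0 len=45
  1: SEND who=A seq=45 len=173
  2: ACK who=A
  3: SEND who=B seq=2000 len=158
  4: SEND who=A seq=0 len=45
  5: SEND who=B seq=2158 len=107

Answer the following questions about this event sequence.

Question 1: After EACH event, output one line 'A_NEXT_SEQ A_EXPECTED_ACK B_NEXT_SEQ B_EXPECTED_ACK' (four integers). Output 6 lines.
45 2000 2000 0
218 2000 2000 0
218 2000 2000 0
218 2158 2158 0
218 2158 2158 218
218 2265 2265 218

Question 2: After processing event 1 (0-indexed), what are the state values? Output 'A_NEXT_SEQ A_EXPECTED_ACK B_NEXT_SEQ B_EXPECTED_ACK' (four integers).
After event 0: A_seq=45 A_ack=2000 B_seq=2000 B_ack=0
After event 1: A_seq=218 A_ack=2000 B_seq=2000 B_ack=0

218 2000 2000 0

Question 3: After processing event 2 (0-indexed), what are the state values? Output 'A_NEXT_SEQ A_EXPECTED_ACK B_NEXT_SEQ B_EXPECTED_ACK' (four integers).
After event 0: A_seq=45 A_ack=2000 B_seq=2000 B_ack=0
After event 1: A_seq=218 A_ack=2000 B_seq=2000 B_ack=0
After event 2: A_seq=218 A_ack=2000 B_seq=2000 B_ack=0

218 2000 2000 0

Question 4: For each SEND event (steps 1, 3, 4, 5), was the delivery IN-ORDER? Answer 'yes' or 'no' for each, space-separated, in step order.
Answer: no yes yes yes

Derivation:
Step 1: SEND seq=45 -> out-of-order
Step 3: SEND seq=2000 -> in-order
Step 4: SEND seq=0 -> in-order
Step 5: SEND seq=2158 -> in-order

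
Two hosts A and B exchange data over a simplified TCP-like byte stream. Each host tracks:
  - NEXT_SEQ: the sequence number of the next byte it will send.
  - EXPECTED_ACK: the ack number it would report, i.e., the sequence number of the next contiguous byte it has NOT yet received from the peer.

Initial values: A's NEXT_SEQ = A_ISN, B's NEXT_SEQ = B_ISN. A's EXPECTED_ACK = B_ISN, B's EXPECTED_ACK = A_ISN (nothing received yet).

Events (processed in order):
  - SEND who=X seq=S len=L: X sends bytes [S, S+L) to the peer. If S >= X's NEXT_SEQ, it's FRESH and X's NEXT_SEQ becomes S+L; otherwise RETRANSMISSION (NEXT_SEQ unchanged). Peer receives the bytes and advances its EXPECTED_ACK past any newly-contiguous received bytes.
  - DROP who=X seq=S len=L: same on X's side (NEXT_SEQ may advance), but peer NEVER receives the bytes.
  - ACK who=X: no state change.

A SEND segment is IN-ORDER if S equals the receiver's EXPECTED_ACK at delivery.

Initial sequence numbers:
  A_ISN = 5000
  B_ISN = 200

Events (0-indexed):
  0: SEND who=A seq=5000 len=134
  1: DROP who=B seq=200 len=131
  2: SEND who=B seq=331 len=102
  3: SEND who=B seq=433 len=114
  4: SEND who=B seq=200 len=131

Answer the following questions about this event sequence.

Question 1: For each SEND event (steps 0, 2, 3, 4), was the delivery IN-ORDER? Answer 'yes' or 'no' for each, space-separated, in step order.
Answer: yes no no yes

Derivation:
Step 0: SEND seq=5000 -> in-order
Step 2: SEND seq=331 -> out-of-order
Step 3: SEND seq=433 -> out-of-order
Step 4: SEND seq=200 -> in-order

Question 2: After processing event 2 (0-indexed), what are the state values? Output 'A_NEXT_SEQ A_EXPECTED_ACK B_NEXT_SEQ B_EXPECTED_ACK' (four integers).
After event 0: A_seq=5134 A_ack=200 B_seq=200 B_ack=5134
After event 1: A_seq=5134 A_ack=200 B_seq=331 B_ack=5134
After event 2: A_seq=5134 A_ack=200 B_seq=433 B_ack=5134

5134 200 433 5134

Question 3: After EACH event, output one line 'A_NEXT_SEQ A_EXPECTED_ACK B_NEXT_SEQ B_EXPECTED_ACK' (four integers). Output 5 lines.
5134 200 200 5134
5134 200 331 5134
5134 200 433 5134
5134 200 547 5134
5134 547 547 5134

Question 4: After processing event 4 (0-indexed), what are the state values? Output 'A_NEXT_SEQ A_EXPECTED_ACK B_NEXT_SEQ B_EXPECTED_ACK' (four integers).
After event 0: A_seq=5134 A_ack=200 B_seq=200 B_ack=5134
After event 1: A_seq=5134 A_ack=200 B_seq=331 B_ack=5134
After event 2: A_seq=5134 A_ack=200 B_seq=433 B_ack=5134
After event 3: A_seq=5134 A_ack=200 B_seq=547 B_ack=5134
After event 4: A_seq=5134 A_ack=547 B_seq=547 B_ack=5134

5134 547 547 5134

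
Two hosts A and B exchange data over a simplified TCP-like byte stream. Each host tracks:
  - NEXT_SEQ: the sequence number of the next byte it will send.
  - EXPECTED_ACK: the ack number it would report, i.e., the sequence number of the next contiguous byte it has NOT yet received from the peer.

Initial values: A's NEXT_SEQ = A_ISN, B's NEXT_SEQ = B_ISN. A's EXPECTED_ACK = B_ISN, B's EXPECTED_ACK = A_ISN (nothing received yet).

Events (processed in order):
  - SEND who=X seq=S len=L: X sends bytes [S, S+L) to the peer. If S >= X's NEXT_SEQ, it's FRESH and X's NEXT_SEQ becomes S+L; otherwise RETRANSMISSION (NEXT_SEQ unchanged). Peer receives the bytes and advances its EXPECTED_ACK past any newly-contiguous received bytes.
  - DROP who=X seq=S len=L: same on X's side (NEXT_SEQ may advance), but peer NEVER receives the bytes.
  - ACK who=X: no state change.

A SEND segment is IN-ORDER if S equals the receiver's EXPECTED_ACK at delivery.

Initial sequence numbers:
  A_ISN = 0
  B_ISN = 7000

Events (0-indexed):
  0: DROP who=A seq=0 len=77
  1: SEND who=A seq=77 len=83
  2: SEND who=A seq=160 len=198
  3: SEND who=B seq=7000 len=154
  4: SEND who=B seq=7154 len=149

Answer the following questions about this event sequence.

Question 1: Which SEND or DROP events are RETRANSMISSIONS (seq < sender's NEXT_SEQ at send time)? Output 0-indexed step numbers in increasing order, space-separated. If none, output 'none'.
Step 0: DROP seq=0 -> fresh
Step 1: SEND seq=77 -> fresh
Step 2: SEND seq=160 -> fresh
Step 3: SEND seq=7000 -> fresh
Step 4: SEND seq=7154 -> fresh

Answer: none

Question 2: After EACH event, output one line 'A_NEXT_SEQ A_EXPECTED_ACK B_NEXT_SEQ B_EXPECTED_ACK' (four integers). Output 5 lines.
77 7000 7000 0
160 7000 7000 0
358 7000 7000 0
358 7154 7154 0
358 7303 7303 0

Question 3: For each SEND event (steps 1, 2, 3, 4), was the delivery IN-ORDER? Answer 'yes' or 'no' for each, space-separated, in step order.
Answer: no no yes yes

Derivation:
Step 1: SEND seq=77 -> out-of-order
Step 2: SEND seq=160 -> out-of-order
Step 3: SEND seq=7000 -> in-order
Step 4: SEND seq=7154 -> in-order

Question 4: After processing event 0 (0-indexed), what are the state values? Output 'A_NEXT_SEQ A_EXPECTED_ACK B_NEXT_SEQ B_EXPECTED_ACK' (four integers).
After event 0: A_seq=77 A_ack=7000 B_seq=7000 B_ack=0

77 7000 7000 0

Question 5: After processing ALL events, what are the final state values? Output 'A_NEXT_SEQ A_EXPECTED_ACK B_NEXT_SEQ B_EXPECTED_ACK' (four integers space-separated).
After event 0: A_seq=77 A_ack=7000 B_seq=7000 B_ack=0
After event 1: A_seq=160 A_ack=7000 B_seq=7000 B_ack=0
After event 2: A_seq=358 A_ack=7000 B_seq=7000 B_ack=0
After event 3: A_seq=358 A_ack=7154 B_seq=7154 B_ack=0
After event 4: A_seq=358 A_ack=7303 B_seq=7303 B_ack=0

Answer: 358 7303 7303 0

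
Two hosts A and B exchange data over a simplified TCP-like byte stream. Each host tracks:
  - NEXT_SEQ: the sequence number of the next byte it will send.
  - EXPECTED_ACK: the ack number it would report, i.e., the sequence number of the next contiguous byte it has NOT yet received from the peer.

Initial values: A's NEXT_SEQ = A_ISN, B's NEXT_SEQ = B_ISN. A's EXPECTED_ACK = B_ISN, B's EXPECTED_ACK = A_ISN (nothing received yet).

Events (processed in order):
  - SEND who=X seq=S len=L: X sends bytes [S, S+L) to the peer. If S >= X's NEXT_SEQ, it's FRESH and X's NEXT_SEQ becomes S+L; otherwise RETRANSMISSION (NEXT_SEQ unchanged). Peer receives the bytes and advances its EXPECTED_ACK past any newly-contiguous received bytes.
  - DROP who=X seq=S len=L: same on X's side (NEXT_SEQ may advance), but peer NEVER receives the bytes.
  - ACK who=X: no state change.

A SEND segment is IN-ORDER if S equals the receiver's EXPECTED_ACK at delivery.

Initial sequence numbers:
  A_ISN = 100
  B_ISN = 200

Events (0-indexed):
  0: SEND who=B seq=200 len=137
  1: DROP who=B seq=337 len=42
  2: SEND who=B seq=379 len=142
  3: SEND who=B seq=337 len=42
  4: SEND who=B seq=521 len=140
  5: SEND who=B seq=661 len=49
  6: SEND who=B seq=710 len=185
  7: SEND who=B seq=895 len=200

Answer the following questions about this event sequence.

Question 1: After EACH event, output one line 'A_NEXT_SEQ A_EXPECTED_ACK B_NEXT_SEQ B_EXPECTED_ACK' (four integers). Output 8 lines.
100 337 337 100
100 337 379 100
100 337 521 100
100 521 521 100
100 661 661 100
100 710 710 100
100 895 895 100
100 1095 1095 100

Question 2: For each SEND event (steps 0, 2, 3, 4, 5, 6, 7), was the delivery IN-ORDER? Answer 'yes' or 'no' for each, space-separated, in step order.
Step 0: SEND seq=200 -> in-order
Step 2: SEND seq=379 -> out-of-order
Step 3: SEND seq=337 -> in-order
Step 4: SEND seq=521 -> in-order
Step 5: SEND seq=661 -> in-order
Step 6: SEND seq=710 -> in-order
Step 7: SEND seq=895 -> in-order

Answer: yes no yes yes yes yes yes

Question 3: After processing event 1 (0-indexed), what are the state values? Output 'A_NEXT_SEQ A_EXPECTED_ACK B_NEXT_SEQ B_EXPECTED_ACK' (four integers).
After event 0: A_seq=100 A_ack=337 B_seq=337 B_ack=100
After event 1: A_seq=100 A_ack=337 B_seq=379 B_ack=100

100 337 379 100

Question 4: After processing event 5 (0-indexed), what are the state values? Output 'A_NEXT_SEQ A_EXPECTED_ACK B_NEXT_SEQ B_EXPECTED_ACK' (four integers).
After event 0: A_seq=100 A_ack=337 B_seq=337 B_ack=100
After event 1: A_seq=100 A_ack=337 B_seq=379 B_ack=100
After event 2: A_seq=100 A_ack=337 B_seq=521 B_ack=100
After event 3: A_seq=100 A_ack=521 B_seq=521 B_ack=100
After event 4: A_seq=100 A_ack=661 B_seq=661 B_ack=100
After event 5: A_seq=100 A_ack=710 B_seq=710 B_ack=100

100 710 710 100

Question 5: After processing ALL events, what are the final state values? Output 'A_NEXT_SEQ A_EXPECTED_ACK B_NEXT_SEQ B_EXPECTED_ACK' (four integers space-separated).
Answer: 100 1095 1095 100

Derivation:
After event 0: A_seq=100 A_ack=337 B_seq=337 B_ack=100
After event 1: A_seq=100 A_ack=337 B_seq=379 B_ack=100
After event 2: A_seq=100 A_ack=337 B_seq=521 B_ack=100
After event 3: A_seq=100 A_ack=521 B_seq=521 B_ack=100
After event 4: A_seq=100 A_ack=661 B_seq=661 B_ack=100
After event 5: A_seq=100 A_ack=710 B_seq=710 B_ack=100
After event 6: A_seq=100 A_ack=895 B_seq=895 B_ack=100
After event 7: A_seq=100 A_ack=1095 B_seq=1095 B_ack=100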